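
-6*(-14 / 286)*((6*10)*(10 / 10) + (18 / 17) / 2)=43218 / 2431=17.78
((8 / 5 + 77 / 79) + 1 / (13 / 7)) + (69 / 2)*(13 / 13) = 386287 / 10270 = 37.61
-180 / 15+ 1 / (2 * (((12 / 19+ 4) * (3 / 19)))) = -5975 / 528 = -11.32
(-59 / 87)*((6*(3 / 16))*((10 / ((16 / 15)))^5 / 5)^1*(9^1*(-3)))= 2268158203125 / 7602176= 298356.44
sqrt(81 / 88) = 9* sqrt(22) / 44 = 0.96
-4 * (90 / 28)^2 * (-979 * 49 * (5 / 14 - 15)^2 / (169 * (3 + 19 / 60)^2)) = 74982160687500 / 327935881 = 228648.85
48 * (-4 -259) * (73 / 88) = -10472.18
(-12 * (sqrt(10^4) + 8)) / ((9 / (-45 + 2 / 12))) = 6456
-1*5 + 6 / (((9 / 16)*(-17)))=-5.63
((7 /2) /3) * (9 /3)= 7 /2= 3.50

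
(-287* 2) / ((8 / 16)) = -1148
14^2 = 196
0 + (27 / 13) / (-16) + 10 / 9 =1837 / 1872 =0.98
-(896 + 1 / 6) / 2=-5377 / 12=-448.08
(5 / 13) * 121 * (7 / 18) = 4235 / 234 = 18.10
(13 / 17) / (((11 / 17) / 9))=117 / 11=10.64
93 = 93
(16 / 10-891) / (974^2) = -4447 / 4743380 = -0.00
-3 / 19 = -0.16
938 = 938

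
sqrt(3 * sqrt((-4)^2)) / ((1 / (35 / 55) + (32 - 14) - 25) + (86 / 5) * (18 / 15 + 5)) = 175 * sqrt(3) / 8856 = 0.03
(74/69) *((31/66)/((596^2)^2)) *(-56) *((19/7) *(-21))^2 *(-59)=171009671/3990392110496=0.00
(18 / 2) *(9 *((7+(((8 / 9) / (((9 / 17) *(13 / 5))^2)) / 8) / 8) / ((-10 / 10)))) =-6906481 / 12168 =-567.59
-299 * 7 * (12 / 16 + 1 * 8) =-73255 / 4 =-18313.75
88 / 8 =11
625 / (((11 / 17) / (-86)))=-913750 / 11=-83068.18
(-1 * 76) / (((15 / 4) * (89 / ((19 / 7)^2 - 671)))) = 9885472 / 65415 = 151.12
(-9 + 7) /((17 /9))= -18 /17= -1.06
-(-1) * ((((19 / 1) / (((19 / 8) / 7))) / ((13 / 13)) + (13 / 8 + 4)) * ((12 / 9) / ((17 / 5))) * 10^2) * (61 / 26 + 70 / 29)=448625 / 39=11503.21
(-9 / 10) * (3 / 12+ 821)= -5913 / 8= -739.12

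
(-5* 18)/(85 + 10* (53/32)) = -0.89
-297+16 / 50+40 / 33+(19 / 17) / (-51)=-70452154 / 238425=-295.49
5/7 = 0.71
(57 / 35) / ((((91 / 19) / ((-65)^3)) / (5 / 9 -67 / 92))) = 16127.42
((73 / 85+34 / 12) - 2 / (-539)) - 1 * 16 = -3382283 / 274890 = -12.30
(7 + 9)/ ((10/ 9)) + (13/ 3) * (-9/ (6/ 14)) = -76.60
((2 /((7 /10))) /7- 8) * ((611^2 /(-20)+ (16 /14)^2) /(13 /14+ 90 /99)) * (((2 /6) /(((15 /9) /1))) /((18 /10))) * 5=12474768218 /291207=42838.15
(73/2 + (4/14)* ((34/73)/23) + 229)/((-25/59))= -626.59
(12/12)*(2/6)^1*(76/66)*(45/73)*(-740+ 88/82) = -5756240/32923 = -174.84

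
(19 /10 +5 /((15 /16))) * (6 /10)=217 /50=4.34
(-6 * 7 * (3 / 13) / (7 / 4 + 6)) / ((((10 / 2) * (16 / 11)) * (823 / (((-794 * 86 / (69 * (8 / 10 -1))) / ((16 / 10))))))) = -19717005 / 30513548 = -0.65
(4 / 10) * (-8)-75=-391 / 5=-78.20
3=3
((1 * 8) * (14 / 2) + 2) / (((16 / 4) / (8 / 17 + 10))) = 2581 / 17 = 151.82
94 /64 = 47 /32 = 1.47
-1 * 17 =-17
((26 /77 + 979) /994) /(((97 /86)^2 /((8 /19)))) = 2230899856 /6841387399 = 0.33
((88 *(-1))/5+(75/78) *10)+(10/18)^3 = -370226/47385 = -7.81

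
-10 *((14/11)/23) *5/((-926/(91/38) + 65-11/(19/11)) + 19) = 1210300/135189791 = 0.01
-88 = -88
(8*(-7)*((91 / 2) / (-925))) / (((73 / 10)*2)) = 2548 / 13505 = 0.19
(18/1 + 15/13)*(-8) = -1992/13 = -153.23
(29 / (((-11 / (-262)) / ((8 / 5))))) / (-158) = -30392 / 4345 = -6.99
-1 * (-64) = 64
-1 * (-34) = 34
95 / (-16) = -95 / 16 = -5.94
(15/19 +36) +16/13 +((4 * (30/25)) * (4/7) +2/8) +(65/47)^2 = 42.93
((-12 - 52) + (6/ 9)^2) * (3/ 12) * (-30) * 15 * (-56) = -400400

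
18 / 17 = 1.06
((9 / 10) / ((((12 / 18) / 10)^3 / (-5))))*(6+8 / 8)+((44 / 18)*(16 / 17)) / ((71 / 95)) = -2309678495 / 21726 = -106309.42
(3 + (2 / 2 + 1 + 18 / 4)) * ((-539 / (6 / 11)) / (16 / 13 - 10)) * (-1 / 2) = -77077 / 144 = -535.26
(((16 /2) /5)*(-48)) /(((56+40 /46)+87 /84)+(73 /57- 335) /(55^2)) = -8528002560 /6417650507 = -1.33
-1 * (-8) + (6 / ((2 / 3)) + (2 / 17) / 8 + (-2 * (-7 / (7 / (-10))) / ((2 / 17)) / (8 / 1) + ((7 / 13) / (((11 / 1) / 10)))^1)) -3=-16399 / 2431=-6.75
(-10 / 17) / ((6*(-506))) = 5 / 25806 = 0.00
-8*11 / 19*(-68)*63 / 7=53856 / 19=2834.53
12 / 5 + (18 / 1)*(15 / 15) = 102 / 5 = 20.40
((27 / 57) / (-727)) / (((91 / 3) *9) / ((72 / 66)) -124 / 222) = -0.00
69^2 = 4761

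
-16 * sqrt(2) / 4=-4 * sqrt(2)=-5.66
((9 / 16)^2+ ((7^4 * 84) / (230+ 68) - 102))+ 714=49171749 / 38144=1289.11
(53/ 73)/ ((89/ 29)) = 0.24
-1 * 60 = -60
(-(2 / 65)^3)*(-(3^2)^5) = 472392 / 274625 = 1.72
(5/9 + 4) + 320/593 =27193/5337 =5.10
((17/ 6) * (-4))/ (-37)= 34/ 111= 0.31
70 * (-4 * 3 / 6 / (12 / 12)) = -140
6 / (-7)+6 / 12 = -5 / 14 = -0.36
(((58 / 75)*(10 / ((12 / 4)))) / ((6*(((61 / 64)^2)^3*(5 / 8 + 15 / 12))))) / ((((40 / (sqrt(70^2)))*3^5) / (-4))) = -223200860438528 / 25351888213689075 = -0.01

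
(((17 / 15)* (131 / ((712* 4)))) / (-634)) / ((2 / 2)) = -2227 / 27084480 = -0.00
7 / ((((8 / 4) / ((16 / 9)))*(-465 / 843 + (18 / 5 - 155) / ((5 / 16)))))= -393400 / 30666123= -0.01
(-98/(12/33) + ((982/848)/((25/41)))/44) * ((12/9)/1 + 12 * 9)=-29460.61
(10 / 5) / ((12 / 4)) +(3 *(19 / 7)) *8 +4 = 1466 / 21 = 69.81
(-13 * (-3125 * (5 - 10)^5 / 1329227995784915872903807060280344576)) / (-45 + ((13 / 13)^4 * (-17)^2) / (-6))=29296875 / 28578401909375691267431851796027408384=0.00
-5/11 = -0.45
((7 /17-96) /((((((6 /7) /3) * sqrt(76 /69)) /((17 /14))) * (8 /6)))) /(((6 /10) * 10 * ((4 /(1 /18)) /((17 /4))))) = -27625 * sqrt(1311) /350208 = -2.86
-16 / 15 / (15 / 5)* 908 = -14528 / 45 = -322.84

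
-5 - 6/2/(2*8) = -83/16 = -5.19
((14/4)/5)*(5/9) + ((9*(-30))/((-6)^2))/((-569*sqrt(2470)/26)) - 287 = -5159/18 + 3*sqrt(2470)/21622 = -286.60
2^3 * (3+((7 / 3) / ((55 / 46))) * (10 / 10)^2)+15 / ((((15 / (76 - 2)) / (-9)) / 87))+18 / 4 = -19106303 / 330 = -57897.89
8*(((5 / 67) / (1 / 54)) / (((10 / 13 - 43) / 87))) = -271440 / 4087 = -66.42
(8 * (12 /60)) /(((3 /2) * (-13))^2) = 32 /7605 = 0.00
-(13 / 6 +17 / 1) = -115 / 6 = -19.17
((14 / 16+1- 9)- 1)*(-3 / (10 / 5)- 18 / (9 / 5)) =1495 / 16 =93.44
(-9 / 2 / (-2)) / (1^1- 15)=-9 / 56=-0.16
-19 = -19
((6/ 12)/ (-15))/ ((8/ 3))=-1/ 80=-0.01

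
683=683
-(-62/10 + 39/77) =2192/385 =5.69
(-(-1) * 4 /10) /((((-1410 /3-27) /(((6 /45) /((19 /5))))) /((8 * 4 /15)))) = -128 /2124675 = -0.00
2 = 2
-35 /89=-0.39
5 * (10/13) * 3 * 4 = 600/13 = 46.15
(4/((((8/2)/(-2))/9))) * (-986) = 17748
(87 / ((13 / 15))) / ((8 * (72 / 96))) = 435 / 26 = 16.73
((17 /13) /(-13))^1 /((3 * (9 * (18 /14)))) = -119 /41067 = -0.00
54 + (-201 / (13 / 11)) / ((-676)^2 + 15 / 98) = 31437914748 / 582187619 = 54.00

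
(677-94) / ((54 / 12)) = 1166 / 9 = 129.56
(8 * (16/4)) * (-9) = -288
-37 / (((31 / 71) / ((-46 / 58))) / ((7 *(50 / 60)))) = 2114735 / 5394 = 392.05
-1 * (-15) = 15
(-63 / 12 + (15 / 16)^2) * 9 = -10071 / 256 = -39.34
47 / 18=2.61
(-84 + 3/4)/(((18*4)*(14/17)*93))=-629/41664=-0.02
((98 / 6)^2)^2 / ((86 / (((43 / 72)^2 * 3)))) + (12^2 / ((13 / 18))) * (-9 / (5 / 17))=-94903280341 / 18195840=-5215.66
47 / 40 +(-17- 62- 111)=-7553 / 40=-188.82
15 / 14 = 1.07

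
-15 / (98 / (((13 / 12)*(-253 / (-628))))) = -16445 / 246176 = -0.07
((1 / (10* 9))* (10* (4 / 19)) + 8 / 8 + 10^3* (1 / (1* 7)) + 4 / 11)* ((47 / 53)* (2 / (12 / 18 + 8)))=89265361 / 3024021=29.52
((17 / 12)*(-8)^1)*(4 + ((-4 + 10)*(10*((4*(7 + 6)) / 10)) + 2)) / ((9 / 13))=-46852 / 9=-5205.78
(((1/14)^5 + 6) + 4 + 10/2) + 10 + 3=15059073/537824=28.00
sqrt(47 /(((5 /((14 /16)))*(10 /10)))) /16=0.18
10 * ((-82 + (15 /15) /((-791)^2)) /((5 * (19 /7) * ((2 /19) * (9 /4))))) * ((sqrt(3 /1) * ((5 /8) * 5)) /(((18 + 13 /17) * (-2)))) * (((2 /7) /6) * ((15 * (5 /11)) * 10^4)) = 119458.63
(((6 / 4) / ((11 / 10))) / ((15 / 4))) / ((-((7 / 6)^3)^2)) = -186624 / 1294139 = -0.14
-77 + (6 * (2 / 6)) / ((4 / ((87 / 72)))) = -3667 / 48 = -76.40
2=2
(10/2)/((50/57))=57/10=5.70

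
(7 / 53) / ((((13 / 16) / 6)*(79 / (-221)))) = -11424 / 4187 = -2.73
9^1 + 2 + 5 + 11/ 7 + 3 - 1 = 137/ 7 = 19.57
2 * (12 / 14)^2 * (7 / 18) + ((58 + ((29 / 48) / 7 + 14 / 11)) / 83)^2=101907614209 / 94106605824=1.08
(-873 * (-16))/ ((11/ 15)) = 19047.27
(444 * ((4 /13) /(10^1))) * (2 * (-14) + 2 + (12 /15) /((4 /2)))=-113664 /325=-349.74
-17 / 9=-1.89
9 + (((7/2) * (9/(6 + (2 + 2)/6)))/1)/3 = 423/40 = 10.58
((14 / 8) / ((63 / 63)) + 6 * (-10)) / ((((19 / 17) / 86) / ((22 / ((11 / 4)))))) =-681292 / 19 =-35857.47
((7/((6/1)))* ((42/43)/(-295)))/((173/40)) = -392/438901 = -0.00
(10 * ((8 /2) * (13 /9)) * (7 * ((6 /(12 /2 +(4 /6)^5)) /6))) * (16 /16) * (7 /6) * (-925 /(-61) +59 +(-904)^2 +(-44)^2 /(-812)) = 16577337355488 /263581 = 62892762.97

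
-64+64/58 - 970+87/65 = -1944487/1885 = -1031.56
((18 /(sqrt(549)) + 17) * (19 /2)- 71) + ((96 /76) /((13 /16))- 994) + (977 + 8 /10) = 57 * sqrt(61) /61 + 187361 /2470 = 83.15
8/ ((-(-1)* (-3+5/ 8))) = -64/ 19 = -3.37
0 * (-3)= 0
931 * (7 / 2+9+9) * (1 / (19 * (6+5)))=2107 / 22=95.77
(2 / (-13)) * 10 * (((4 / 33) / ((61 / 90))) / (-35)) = 480 / 61061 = 0.01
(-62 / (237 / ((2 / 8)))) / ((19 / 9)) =-93 / 3002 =-0.03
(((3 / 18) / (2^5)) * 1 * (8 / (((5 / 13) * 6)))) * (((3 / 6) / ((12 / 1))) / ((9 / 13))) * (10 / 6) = 169 / 93312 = 0.00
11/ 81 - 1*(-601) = 48692/ 81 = 601.14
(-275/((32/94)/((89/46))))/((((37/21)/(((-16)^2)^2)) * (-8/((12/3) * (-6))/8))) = -1187356262400/851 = -1395248251.94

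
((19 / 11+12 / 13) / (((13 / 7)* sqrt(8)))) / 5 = 2653* sqrt(2) / 37180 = 0.10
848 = 848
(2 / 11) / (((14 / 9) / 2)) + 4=326 / 77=4.23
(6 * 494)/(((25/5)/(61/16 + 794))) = 1891773/4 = 472943.25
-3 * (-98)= 294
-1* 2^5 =-32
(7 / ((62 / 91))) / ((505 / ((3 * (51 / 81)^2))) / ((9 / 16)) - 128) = 14161 / 864032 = 0.02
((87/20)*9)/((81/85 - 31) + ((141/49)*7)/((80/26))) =-186354/111863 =-1.67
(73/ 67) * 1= 73/ 67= 1.09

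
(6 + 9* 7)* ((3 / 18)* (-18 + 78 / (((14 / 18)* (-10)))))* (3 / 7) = -67689 / 490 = -138.14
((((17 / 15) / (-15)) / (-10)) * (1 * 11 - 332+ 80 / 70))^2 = 1448791969 / 248062500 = 5.84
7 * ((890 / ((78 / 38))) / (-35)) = -3382 / 39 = -86.72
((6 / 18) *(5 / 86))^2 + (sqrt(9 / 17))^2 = 599501 / 1131588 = 0.53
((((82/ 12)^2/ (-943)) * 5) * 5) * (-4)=1025/ 207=4.95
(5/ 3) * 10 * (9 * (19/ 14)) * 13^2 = 240825/ 7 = 34403.57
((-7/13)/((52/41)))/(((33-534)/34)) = 4879/169338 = 0.03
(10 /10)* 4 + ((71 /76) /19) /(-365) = 2108169 /527060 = 4.00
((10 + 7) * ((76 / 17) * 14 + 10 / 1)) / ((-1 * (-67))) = 1234 / 67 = 18.42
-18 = -18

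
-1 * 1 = -1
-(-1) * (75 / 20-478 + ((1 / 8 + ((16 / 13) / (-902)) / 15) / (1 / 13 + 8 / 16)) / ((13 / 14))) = -2501244641 / 5276700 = -474.02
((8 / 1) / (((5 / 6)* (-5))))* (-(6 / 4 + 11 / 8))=138 / 25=5.52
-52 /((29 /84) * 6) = -728 /29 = -25.10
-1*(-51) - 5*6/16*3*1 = 363/8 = 45.38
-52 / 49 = -1.06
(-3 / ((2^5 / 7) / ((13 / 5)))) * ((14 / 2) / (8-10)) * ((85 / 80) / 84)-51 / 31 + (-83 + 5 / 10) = -53374123 / 634880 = -84.07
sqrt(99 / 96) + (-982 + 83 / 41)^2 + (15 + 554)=sqrt(66) / 8 + 1615308530 / 1681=960922.21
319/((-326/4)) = -3.91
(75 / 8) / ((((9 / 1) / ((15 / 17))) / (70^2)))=153125 / 34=4503.68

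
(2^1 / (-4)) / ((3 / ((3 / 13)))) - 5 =-131 / 26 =-5.04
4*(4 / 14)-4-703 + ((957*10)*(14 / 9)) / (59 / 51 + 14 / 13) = 61771399 / 10367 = 5958.46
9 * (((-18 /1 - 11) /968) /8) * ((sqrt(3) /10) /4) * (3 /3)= -261 * sqrt(3) /309760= -0.00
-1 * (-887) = 887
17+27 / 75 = 434 / 25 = 17.36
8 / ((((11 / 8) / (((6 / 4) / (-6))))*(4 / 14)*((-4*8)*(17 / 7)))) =49 / 748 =0.07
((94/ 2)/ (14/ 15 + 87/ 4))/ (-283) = -2820/ 385163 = -0.01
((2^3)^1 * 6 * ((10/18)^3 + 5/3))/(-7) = -21440/1701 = -12.60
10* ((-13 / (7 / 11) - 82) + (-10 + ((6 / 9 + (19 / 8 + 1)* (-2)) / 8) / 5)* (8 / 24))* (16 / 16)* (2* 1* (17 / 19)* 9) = -18132047 / 1064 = -17041.40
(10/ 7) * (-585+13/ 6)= -17485/ 21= -832.62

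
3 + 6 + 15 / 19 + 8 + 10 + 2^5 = 1136 / 19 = 59.79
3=3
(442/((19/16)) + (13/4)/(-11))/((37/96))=964.97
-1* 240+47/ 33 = -7873/ 33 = -238.58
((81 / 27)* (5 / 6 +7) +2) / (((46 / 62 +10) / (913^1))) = 481151 / 222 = 2167.35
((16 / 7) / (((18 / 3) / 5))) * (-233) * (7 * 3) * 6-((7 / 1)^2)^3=-173569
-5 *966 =-4830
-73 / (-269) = 73 / 269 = 0.27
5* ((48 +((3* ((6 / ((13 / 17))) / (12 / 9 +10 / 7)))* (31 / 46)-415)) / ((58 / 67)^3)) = -9421267135465 / 3383632304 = -2784.36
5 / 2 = 2.50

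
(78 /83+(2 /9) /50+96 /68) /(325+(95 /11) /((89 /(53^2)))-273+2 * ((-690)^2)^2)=732253819 /140902462309802308425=0.00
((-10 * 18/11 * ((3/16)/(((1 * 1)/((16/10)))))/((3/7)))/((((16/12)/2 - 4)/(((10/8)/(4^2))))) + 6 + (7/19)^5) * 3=32816571045/1743173696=18.83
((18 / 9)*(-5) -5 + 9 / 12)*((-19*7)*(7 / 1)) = 53067 / 4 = 13266.75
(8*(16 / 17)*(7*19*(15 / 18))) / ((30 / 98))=417088 / 153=2726.07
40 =40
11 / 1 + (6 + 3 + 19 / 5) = 119 / 5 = 23.80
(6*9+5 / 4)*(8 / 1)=442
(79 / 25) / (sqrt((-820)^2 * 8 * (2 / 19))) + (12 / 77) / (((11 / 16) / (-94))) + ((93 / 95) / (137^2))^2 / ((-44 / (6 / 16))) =-1836151618588724319 / 86171344245509600 + 79 * sqrt(19) / 82000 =-21.30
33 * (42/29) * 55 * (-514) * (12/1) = -470186640/29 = -16213332.41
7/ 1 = 7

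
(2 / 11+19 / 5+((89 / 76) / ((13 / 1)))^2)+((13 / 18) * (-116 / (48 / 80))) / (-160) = 1762180943 / 362393460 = 4.86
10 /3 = 3.33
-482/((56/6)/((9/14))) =-6507/196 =-33.20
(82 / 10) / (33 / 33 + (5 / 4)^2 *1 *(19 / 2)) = 1312 / 2535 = 0.52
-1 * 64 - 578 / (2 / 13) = -3821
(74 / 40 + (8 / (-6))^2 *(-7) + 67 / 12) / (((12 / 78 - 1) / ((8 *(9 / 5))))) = 2132 / 25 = 85.28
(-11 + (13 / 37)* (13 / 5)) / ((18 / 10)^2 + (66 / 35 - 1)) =-32655 / 13357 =-2.44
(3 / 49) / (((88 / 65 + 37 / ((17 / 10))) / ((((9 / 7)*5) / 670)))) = 29835 / 1174145252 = 0.00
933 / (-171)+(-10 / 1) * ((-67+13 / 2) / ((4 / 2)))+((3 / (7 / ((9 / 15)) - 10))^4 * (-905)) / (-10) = 44427106 / 35625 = 1247.08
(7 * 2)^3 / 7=392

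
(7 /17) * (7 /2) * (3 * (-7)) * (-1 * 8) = 4116 /17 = 242.12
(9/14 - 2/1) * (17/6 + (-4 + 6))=-551/84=-6.56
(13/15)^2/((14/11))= 1859/3150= 0.59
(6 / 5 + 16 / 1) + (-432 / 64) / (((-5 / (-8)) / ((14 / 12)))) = 23 / 5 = 4.60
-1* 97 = -97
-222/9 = -74/3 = -24.67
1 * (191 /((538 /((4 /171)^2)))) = 1528 /7865829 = 0.00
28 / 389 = 0.07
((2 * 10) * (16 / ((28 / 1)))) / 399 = 80 / 2793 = 0.03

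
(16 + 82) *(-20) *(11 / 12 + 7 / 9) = -29890 / 9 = -3321.11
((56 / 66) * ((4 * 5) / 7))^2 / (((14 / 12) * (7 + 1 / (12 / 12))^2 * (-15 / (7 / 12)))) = -10 / 3267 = -0.00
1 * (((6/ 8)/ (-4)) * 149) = -447/ 16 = -27.94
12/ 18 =2/ 3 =0.67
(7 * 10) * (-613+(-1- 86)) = -49000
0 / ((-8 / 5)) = 0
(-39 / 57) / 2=-13 / 38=-0.34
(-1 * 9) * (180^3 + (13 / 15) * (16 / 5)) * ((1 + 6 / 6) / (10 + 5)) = -874800416 / 125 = -6998403.33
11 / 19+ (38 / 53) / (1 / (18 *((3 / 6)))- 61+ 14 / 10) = 1528201 / 2695739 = 0.57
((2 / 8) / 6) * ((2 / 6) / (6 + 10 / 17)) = 17 / 8064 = 0.00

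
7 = 7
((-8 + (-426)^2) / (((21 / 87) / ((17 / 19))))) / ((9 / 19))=1420059.11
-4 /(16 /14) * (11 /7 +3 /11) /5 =-71 /55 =-1.29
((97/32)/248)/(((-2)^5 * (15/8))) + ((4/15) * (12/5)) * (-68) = -103612901/2380800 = -43.52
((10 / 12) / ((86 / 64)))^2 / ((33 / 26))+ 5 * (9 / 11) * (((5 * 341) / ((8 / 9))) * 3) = 103420569925 / 4393224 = 23540.93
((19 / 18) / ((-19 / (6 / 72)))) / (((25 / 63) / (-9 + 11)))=-7 / 300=-0.02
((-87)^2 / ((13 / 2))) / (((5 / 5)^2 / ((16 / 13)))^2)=3875328 / 2197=1763.92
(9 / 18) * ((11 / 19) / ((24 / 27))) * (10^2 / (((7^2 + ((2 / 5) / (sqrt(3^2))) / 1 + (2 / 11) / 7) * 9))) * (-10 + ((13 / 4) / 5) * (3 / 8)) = -99162525 / 138086528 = -0.72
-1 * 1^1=-1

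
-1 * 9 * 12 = -108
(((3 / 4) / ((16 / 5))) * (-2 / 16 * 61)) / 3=-305 / 512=-0.60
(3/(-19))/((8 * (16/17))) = -51/2432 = -0.02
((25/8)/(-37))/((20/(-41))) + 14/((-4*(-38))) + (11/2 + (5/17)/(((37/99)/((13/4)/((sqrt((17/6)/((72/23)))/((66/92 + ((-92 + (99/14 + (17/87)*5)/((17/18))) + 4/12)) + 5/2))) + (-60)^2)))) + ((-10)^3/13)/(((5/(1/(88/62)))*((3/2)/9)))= 151692878945/54687776 - 122472412920*sqrt(1173)/19520916247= 2558.92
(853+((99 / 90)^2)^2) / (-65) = -8544641 / 650000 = -13.15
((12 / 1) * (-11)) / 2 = -66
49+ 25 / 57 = 2818 / 57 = 49.44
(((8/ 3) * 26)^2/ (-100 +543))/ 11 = 43264/ 43857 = 0.99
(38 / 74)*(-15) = -285 / 37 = -7.70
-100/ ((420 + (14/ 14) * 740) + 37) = -100/ 1197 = -0.08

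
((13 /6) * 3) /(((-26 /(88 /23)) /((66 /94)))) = -726 /1081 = -0.67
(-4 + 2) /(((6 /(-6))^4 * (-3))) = 2 /3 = 0.67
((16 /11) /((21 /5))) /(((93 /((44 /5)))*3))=64 /5859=0.01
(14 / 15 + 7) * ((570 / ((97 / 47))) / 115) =212534 / 11155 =19.05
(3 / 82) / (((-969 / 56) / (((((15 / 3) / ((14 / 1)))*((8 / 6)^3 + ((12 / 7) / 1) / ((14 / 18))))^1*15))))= -17800 / 343539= -0.05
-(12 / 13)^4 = -20736 / 28561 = -0.73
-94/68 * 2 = -47/17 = -2.76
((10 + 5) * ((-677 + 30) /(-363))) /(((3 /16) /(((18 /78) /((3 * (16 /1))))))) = 3235 /4719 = 0.69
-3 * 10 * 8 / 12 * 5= -100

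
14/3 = 4.67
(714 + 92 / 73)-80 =46374 / 73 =635.26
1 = 1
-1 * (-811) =811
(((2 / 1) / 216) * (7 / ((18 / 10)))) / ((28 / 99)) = 55 / 432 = 0.13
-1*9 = -9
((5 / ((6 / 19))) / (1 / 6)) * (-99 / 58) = -9405 / 58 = -162.16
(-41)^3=-68921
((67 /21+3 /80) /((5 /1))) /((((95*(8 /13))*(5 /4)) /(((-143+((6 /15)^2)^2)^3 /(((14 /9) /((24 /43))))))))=-452731138807884067989 /48868408203125000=-9264.29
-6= -6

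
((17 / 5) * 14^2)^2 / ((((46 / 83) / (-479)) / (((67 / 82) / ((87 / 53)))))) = -391844966396492 / 2051025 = -191048361.87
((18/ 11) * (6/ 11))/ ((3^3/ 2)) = 0.07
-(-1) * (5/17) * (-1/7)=-0.04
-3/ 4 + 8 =29/ 4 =7.25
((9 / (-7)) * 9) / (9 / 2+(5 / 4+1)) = -12 / 7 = -1.71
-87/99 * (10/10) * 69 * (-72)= 48024/11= 4365.82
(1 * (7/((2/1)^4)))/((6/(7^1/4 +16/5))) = 231/640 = 0.36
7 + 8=15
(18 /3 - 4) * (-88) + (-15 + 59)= -132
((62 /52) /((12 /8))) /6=31 /234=0.13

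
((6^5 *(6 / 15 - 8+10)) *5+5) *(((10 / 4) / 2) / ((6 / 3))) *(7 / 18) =22681.22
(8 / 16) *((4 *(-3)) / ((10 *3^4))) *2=-2 / 135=-0.01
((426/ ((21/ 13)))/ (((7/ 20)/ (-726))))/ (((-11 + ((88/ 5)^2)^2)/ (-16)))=24367200000/ 267106399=91.23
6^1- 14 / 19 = 100 / 19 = 5.26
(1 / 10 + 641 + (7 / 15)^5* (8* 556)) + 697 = 2181754447 / 1518750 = 1436.55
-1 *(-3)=3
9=9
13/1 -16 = -3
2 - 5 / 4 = 3 / 4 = 0.75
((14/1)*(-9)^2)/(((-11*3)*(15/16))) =-2016/55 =-36.65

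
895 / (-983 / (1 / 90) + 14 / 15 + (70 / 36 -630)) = -80550 / 8018741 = -0.01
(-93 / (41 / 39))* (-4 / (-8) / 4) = -3627 / 328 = -11.06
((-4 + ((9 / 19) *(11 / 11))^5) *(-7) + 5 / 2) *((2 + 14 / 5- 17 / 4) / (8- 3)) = 1652368883 / 495219800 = 3.34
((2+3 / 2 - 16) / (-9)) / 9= 25 / 162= 0.15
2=2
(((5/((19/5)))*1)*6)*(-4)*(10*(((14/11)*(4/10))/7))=-4800/209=-22.97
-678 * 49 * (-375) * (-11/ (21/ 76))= -495957000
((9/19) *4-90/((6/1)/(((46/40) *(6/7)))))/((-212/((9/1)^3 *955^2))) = 2279826285525/56392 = 40428186.37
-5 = -5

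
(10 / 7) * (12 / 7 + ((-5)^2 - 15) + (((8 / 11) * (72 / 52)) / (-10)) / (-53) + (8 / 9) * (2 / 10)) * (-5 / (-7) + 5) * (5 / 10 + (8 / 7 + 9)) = 169237001200 / 163774611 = 1033.35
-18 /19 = -0.95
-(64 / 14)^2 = -1024 / 49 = -20.90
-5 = -5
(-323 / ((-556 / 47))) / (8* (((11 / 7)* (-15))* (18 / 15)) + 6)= -106267 / 857352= -0.12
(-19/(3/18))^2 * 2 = 25992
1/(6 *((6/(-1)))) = -1/36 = -0.03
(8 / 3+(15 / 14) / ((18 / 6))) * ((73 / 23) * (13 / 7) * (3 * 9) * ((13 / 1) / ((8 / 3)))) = 42303573 / 18032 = 2346.03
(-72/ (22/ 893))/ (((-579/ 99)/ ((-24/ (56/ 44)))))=-12730608/ 1351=-9423.10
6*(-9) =-54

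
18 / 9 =2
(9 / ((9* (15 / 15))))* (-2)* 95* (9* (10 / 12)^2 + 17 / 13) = -37335 / 26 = -1435.96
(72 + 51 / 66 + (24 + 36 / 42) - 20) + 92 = 26123 / 154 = 169.63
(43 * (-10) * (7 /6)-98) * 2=-3598 /3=-1199.33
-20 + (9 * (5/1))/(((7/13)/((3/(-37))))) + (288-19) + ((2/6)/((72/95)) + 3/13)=176650385/727272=242.89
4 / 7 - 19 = -129 / 7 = -18.43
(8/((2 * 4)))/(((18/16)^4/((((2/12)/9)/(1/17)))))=34816/177147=0.20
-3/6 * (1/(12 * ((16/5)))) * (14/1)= -35/192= -0.18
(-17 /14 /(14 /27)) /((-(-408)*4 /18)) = -81 /3136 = -0.03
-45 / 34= -1.32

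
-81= -81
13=13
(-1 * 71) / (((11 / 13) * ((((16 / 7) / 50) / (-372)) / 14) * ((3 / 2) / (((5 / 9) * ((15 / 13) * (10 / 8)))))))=337028125 / 66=5106486.74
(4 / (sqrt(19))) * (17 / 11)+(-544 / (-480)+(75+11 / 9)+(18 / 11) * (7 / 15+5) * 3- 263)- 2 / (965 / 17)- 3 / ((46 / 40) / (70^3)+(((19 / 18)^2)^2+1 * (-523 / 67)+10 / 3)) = -147000211536436026904 / 930882669030793215+68 * sqrt(19) / 209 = -156.50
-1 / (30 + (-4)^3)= 1 / 34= 0.03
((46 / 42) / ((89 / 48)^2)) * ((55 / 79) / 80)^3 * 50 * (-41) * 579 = -54504150525 / 218700267464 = -0.25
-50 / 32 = -25 / 16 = -1.56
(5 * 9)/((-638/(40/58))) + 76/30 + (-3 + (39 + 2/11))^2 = 2002059128/1526415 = 1311.61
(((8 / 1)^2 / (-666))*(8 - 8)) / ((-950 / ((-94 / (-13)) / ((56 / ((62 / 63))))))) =0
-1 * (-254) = 254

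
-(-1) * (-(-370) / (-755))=-74 / 151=-0.49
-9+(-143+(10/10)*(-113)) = -265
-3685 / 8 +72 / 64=-919 / 2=-459.50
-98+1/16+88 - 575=-9359/16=-584.94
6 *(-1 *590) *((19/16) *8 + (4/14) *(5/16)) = -475245/14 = -33946.07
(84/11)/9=28/33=0.85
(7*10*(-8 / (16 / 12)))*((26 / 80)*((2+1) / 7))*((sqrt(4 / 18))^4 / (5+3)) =-13 / 36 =-0.36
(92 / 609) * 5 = 460 / 609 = 0.76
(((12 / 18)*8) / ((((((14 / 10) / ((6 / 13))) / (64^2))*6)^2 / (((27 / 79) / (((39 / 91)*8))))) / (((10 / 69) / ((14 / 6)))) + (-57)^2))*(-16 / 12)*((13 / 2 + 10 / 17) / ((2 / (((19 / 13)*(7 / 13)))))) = -268880052224000 / 44045159865999721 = -0.01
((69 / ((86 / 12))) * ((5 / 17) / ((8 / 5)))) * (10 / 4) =25875 / 5848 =4.42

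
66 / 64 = 33 / 32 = 1.03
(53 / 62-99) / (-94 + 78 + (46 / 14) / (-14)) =298165 / 49321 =6.05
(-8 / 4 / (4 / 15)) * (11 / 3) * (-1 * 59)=1622.50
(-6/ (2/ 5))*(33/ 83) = -495/ 83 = -5.96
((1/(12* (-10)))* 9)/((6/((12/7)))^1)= -3/140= -0.02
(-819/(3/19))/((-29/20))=103740/29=3577.24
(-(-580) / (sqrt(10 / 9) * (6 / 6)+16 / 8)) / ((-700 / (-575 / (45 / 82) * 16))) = 875104 / 91 - 437552 * sqrt(10) / 273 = 4548.17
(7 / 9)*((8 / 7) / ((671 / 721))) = 5768 / 6039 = 0.96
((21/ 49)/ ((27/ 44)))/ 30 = 22/ 945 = 0.02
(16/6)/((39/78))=5.33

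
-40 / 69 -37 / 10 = -2953 / 690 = -4.28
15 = 15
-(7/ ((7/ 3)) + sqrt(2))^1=-3 - sqrt(2)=-4.41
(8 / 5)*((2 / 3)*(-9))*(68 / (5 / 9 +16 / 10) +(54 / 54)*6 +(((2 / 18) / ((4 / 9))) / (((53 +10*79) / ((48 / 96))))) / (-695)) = -34140690526 / 94718075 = -360.45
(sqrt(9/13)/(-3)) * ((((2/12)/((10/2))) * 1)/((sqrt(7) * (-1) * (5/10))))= 0.01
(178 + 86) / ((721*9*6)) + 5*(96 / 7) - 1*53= 14441 / 927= 15.58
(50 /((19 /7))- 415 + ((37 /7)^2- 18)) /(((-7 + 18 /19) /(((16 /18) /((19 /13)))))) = 37436048 /963585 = 38.85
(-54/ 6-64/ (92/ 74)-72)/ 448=-3047/ 10304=-0.30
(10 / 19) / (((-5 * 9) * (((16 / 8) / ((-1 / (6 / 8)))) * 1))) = 4 / 513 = 0.01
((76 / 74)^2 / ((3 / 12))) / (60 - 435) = -0.01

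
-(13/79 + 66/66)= -92/79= -1.16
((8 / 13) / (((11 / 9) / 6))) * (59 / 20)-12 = -2208 / 715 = -3.09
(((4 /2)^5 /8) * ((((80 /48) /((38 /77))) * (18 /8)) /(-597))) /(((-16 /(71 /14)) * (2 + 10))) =3905 /2903808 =0.00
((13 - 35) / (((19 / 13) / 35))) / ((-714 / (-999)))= -238095 / 323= -737.14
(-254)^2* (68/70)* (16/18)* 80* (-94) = -26392721408/63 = -418932085.84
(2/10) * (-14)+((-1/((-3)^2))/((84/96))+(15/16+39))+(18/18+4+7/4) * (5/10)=203543/5040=40.39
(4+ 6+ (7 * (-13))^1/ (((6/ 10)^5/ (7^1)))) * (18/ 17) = -3976390/ 459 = -8663.16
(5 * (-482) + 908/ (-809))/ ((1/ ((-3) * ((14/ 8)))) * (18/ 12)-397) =13654186/ 2249829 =6.07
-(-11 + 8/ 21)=10.62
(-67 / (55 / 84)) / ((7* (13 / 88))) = -6432 / 65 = -98.95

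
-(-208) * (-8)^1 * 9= -14976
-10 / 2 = -5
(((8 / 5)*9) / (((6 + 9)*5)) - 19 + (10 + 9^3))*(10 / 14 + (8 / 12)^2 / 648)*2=218968376 / 212625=1029.83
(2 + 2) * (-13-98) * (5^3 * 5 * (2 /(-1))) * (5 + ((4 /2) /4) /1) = 3052500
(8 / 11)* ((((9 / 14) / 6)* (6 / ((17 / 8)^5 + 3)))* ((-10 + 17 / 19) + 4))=-114425856 / 2221069543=-0.05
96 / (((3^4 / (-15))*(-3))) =160 / 27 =5.93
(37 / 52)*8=74 / 13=5.69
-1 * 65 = -65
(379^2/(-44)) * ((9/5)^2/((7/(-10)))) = 15110.29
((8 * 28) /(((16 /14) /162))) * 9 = 285768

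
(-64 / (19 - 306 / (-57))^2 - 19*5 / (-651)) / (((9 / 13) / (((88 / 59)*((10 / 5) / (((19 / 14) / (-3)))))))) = -1282327904 / 3528728109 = -0.36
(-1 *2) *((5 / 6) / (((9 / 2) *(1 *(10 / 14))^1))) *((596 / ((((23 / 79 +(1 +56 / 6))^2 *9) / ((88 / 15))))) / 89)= -1145647888 / 57134244645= -0.02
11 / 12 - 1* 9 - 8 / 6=-9.42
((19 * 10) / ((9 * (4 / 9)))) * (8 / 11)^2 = 3040 / 121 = 25.12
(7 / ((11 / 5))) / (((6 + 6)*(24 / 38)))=665 / 1584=0.42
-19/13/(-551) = 1/377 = 0.00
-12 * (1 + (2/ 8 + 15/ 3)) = -75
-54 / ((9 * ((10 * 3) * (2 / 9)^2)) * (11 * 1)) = -81 / 220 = -0.37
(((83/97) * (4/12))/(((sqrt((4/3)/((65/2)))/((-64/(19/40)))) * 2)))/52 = -1.82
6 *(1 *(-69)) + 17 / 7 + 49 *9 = 206 / 7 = 29.43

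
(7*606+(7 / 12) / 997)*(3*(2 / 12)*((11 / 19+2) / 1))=2486813455 / 454632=5469.95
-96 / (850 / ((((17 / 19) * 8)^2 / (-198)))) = 8704 / 297825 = 0.03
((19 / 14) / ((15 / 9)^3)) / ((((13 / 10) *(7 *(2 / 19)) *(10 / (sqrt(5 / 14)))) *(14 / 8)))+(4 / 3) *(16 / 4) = 9747 *sqrt(70) / 7803250+16 / 3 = 5.34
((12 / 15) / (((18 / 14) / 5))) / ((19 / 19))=28 / 9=3.11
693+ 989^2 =978814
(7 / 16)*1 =7 / 16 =0.44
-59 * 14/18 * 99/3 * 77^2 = -26935447/3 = -8978482.33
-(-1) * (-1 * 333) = -333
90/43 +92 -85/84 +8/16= 338015/3612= 93.58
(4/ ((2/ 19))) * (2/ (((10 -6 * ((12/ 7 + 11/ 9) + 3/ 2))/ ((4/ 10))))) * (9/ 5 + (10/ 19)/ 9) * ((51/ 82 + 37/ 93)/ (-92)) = 86503571/ 2295521325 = 0.04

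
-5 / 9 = -0.56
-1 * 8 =-8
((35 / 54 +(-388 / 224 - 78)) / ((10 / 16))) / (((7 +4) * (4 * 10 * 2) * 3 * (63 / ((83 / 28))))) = -396989 / 176033088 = -0.00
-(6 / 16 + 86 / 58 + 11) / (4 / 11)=-32813 / 928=-35.36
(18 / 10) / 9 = 1 / 5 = 0.20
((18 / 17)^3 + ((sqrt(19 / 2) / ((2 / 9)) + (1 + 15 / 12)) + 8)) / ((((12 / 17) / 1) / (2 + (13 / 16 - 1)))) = 6518069 / 221952 + 1479 * sqrt(38) / 256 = 64.98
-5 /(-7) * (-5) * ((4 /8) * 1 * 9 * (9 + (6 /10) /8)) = -16335 /112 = -145.85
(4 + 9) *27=351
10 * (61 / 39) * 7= 4270 / 39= 109.49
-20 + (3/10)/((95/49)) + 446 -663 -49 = -271553/950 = -285.85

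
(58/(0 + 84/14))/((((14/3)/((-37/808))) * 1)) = -0.09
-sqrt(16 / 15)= -4*sqrt(15) / 15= -1.03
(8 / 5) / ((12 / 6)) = 4 / 5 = 0.80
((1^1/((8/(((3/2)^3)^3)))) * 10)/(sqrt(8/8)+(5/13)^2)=16632135/397312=41.86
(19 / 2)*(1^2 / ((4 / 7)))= 16.62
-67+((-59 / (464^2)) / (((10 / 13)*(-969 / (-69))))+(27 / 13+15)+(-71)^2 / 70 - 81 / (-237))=22.43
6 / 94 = 3 / 47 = 0.06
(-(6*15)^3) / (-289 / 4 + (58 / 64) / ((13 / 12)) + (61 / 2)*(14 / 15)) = 16974.49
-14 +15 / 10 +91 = 157 / 2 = 78.50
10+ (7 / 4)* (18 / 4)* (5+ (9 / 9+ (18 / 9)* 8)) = 733 / 4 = 183.25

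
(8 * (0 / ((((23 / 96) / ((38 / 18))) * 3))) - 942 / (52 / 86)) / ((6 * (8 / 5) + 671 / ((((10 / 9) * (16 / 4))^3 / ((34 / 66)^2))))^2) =-3345903616000000 / 290404009782471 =-11.52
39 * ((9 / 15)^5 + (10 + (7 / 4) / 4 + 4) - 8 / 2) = 20504757 / 50000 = 410.10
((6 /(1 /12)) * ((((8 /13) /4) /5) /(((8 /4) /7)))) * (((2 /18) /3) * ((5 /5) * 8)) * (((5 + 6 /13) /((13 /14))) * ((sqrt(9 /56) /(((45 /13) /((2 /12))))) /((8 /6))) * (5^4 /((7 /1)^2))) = 7100 * sqrt(14) /10647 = 2.50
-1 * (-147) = 147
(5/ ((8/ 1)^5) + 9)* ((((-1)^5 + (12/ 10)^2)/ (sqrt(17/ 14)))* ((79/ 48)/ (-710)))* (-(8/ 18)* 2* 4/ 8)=256282873* sqrt(238)/ 1067876352000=0.00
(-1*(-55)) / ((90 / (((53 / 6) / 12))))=583 / 1296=0.45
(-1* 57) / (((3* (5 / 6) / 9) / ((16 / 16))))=-205.20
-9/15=-3/5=-0.60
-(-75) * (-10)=-750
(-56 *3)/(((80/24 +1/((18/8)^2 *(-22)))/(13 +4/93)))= -30261924/45911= -659.14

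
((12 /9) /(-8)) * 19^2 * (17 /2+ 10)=-13357 /12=-1113.08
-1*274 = -274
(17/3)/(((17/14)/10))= 140/3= 46.67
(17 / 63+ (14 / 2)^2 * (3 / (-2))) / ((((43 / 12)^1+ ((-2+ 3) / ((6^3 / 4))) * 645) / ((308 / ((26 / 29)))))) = -11773652 / 7267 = -1620.15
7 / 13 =0.54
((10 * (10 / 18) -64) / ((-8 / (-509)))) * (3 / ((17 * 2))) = -133867 / 408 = -328.11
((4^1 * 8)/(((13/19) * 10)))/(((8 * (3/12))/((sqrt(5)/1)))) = 152 * sqrt(5)/65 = 5.23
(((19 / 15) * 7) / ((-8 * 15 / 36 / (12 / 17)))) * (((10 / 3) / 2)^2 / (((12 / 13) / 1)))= -1729 / 306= -5.65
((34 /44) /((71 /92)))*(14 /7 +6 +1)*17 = 119646 /781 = 153.20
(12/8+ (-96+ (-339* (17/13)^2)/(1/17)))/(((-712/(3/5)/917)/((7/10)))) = 12952084887/2406560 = 5381.99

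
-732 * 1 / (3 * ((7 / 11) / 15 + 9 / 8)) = -322080 / 1541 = -209.01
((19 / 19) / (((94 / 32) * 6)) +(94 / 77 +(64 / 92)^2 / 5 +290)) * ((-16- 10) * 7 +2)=-100407928704 / 1914451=-52447.37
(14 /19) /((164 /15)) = 105 /1558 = 0.07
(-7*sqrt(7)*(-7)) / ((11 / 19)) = 931*sqrt(7) / 11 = 223.93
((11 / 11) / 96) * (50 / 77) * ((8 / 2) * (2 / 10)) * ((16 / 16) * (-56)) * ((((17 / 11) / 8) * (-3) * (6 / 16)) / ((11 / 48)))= 765 / 2662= 0.29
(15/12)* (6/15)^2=0.20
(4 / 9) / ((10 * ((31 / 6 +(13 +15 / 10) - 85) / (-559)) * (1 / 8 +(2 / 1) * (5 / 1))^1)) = 2236 / 59535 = 0.04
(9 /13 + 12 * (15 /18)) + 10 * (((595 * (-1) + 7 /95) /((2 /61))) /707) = -6135941 /24947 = -245.96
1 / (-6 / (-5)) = 0.83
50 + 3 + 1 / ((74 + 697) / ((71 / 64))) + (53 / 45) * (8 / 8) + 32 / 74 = 1495590253 / 27385920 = 54.61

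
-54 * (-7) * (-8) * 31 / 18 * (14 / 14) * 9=-46872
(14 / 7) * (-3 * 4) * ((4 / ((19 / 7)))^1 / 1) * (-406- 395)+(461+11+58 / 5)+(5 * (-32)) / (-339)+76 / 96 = 7423888589 / 257640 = 28814.97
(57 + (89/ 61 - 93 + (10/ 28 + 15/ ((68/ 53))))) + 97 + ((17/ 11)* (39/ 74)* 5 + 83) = 1909494051/ 11817652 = 161.58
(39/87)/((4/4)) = 13/29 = 0.45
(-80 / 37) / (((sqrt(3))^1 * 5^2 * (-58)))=8 * sqrt(3) / 16095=0.00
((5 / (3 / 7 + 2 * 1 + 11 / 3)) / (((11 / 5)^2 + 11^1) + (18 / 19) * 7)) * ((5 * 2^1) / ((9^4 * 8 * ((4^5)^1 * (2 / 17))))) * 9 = 1413125 / 2719777554432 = 0.00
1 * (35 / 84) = 5 / 12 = 0.42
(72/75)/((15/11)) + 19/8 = 3079/1000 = 3.08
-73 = -73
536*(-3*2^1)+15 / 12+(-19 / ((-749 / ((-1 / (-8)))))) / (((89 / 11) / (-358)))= -428615605 / 133322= -3214.89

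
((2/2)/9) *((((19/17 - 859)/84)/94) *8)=-14584/151011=-0.10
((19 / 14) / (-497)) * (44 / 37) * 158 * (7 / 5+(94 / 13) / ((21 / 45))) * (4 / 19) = -106880048 / 58568965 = -1.82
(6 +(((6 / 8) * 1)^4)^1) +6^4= 1302.32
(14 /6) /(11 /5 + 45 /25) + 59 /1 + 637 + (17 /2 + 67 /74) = 313459 /444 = 705.99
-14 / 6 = -2.33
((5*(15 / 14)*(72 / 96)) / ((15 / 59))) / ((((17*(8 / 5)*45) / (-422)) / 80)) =-311225 / 714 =-435.89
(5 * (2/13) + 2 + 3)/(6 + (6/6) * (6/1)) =25/52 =0.48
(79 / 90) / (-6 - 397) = -79 / 36270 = -0.00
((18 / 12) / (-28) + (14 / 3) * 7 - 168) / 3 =-22745 / 504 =-45.13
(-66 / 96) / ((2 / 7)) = -77 / 32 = -2.41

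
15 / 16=0.94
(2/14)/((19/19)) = 1/7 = 0.14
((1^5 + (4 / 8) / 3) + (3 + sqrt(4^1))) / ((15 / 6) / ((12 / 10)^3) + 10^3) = 2664 / 432625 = 0.01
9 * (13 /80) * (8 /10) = 117 /100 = 1.17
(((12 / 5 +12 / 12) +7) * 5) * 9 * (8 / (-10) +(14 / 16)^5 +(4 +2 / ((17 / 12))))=1670017167 / 696320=2398.35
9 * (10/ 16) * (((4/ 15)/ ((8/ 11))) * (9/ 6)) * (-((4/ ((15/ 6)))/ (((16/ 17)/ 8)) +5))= -9207/ 160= -57.54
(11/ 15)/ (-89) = -11/ 1335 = -0.01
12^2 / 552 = 6 / 23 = 0.26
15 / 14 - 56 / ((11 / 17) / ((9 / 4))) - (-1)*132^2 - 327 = 2603115 / 154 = 16903.34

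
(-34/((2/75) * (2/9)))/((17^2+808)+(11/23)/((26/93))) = -3431025/657029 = -5.22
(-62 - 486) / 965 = -548 / 965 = -0.57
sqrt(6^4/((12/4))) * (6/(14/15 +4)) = 540 * sqrt(3)/37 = 25.28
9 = 9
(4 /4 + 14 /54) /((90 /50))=170 /243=0.70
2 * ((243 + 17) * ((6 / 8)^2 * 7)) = 2047.50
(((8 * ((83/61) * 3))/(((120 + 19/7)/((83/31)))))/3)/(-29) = -385784/47106701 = -0.01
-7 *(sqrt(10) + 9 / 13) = -7 *sqrt(10) - 63 / 13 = -26.98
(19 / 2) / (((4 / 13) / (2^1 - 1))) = 247 / 8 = 30.88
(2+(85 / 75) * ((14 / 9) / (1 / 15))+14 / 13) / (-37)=-0.80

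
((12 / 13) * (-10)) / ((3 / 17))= -680 / 13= -52.31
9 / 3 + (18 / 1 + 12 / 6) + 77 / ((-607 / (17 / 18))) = 249989 / 10926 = 22.88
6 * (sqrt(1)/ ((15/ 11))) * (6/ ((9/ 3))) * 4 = 176/ 5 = 35.20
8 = 8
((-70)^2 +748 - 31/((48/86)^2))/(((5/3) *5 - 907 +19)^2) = 3195929/445716544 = 0.01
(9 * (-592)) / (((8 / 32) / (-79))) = 1683648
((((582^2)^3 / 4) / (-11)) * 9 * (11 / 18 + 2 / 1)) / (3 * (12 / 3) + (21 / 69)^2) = -120781787014262007864 / 70367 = -1716454971993434.53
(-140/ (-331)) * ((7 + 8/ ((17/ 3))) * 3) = 60060/ 5627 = 10.67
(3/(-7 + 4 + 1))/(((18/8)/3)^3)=-32/9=-3.56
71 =71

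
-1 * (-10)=10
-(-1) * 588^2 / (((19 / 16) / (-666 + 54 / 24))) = -3671801280 / 19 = -193252698.95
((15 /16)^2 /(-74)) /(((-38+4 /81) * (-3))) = -6075 /58233856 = -0.00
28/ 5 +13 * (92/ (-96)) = -823/ 120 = -6.86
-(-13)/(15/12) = 52/5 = 10.40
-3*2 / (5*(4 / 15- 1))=18 / 11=1.64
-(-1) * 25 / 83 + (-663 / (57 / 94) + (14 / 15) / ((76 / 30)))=-90694 / 83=-1092.70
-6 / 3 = -2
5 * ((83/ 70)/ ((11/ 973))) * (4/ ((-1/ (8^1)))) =-184592/ 11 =-16781.09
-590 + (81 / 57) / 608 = -6815653 / 11552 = -590.00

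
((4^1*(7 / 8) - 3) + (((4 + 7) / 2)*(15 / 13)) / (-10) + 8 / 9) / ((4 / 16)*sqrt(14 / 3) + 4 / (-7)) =-19768 / 1599 - 17297*sqrt(42) / 9594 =-24.05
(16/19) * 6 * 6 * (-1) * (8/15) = -1536/95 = -16.17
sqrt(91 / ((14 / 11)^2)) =11 *sqrt(91) / 14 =7.50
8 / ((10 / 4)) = 16 / 5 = 3.20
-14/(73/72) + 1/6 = -5975/438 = -13.64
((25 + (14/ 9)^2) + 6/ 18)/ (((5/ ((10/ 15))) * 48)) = 281/ 3645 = 0.08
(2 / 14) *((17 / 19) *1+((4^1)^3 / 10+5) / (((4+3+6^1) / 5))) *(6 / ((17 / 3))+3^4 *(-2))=-187776 / 1547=-121.38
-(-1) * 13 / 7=13 / 7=1.86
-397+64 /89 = -35269 /89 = -396.28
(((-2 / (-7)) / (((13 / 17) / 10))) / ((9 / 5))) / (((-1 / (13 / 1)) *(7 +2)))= -3.00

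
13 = 13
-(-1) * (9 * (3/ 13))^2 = 729/ 169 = 4.31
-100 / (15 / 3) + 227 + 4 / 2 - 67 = 142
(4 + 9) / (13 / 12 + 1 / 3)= 156 / 17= 9.18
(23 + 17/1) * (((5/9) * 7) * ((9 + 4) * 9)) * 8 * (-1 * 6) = -873600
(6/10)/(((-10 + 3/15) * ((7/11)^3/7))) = -3993/2401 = -1.66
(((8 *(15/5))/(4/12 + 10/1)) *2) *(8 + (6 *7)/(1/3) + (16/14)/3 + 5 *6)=165696/217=763.58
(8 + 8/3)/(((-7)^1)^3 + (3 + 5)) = -32/1005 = -0.03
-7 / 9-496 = -4471 / 9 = -496.78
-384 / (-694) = 192 / 347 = 0.55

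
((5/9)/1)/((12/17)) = 85/108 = 0.79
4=4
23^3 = 12167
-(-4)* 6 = 24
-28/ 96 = -7/ 24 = -0.29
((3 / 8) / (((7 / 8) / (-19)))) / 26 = -57 / 182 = -0.31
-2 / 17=-0.12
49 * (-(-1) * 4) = 196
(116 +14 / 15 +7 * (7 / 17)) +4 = 123.82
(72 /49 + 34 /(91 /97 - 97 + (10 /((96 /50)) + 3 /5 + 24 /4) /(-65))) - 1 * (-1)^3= 580804933 /274467277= 2.12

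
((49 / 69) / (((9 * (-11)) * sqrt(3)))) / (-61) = 49 * sqrt(3) / 1250073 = 0.00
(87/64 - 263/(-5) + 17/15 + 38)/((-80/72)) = -268107/3200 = -83.78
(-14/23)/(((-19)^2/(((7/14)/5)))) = -7/41515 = -0.00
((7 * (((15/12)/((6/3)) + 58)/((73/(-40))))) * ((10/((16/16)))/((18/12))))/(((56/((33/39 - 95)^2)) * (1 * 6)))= -487947600/12337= -39551.56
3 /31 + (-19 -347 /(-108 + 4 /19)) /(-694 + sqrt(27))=96957* sqrt(3) /986335232 + 1827158331 /15288196096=0.12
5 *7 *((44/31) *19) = 29260/31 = 943.87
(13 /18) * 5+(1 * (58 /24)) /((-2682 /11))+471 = 474.60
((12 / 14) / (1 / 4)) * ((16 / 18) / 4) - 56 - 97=-3197 / 21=-152.24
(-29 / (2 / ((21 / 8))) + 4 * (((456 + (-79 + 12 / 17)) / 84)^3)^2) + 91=70195758861028721459113 / 2119870119423845376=33113.24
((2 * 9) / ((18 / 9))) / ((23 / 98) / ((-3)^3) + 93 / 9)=0.87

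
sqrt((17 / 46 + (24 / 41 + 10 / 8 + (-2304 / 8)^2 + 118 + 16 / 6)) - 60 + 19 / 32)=sqrt(42517039998534) / 22632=288.11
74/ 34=37/ 17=2.18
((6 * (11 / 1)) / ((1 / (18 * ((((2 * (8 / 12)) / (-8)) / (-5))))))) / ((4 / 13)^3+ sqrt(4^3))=24167 / 4900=4.93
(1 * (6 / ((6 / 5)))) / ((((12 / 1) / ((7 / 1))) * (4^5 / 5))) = 175 / 12288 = 0.01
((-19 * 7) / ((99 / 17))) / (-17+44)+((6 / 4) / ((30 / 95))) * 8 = 99313 / 2673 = 37.15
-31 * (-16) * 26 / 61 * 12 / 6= 25792 / 61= 422.82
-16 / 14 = -8 / 7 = -1.14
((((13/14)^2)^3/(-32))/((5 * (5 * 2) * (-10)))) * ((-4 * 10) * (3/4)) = -14480427/12047257600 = -0.00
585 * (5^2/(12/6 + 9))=14625/11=1329.55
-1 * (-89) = 89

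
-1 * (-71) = 71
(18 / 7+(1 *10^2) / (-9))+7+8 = 407 / 63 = 6.46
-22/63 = -0.35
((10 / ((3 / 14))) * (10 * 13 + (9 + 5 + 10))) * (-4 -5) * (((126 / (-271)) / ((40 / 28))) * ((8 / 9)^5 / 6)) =3461742592 / 1778031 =1946.95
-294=-294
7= 7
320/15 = 64/3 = 21.33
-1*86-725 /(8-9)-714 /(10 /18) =-3231 /5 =-646.20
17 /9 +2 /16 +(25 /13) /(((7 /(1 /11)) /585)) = 92165 /5544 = 16.62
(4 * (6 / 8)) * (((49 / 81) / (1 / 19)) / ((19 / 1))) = 1.81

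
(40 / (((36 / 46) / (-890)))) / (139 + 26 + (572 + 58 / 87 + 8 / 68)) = -6959800 / 112881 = -61.66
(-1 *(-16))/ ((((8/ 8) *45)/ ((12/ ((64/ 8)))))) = 8/ 15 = 0.53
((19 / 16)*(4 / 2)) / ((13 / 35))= 665 / 104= 6.39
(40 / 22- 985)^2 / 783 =12996025 / 10527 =1234.54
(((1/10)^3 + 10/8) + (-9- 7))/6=-14749/6000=-2.46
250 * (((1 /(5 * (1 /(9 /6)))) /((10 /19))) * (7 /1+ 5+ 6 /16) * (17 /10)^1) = 95931 /32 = 2997.84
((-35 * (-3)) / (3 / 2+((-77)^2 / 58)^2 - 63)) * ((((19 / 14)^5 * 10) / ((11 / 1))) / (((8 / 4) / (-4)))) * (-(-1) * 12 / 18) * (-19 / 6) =197827929605 / 1107555479646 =0.18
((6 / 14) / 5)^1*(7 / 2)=3 / 10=0.30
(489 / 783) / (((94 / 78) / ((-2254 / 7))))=-682318 / 4089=-166.87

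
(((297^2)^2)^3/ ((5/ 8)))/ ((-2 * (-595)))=1884245050438765844170375448964/ 2975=633359680819753224931218600.00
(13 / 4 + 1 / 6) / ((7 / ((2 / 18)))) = 41 / 756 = 0.05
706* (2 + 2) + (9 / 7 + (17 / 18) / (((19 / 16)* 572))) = 483607219 / 171171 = 2825.29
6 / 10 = 3 / 5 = 0.60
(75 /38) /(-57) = -25 /722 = -0.03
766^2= 586756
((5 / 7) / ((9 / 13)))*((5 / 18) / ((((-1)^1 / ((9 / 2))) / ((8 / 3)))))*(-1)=650 / 189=3.44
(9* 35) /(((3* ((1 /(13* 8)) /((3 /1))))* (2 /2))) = 32760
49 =49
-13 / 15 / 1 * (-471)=408.20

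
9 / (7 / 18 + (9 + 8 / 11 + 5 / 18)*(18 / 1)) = 1782 / 35735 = 0.05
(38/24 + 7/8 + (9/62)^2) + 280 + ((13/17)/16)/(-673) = 149078595131/527750448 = 282.48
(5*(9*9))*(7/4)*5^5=8859375/4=2214843.75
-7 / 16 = -0.44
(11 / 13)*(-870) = -9570 / 13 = -736.15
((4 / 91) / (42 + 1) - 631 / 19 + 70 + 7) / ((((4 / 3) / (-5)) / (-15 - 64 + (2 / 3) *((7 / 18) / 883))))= 403412795720 / 31096611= 12972.89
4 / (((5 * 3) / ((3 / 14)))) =2 / 35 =0.06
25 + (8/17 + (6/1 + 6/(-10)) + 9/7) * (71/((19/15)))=963479/2261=426.13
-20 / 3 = -6.67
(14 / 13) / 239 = 14 / 3107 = 0.00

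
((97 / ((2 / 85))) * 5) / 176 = 41225 / 352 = 117.12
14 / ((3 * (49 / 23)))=46 / 21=2.19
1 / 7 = 0.14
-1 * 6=-6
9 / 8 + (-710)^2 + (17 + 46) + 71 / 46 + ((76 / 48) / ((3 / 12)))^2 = 834964771 / 1656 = 504205.78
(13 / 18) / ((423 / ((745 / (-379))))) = -9685 / 2885706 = -0.00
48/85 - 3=-207/85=-2.44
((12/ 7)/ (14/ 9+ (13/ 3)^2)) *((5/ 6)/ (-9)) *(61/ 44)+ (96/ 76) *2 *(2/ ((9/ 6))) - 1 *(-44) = 47.36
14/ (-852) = -7/ 426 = -0.02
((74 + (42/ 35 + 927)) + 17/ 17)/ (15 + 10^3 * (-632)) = -5016/ 3159925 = -0.00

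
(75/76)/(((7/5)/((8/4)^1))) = 375/266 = 1.41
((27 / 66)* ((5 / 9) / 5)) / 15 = 1 / 330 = 0.00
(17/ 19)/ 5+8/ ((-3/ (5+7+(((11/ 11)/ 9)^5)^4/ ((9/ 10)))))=-992320812433685585674021/ 31184411902481022374565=-31.82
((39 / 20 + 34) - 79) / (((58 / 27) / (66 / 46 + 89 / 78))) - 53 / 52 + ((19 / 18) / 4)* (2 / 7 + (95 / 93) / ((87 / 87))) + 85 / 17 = -192218888401 / 4064271120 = -47.29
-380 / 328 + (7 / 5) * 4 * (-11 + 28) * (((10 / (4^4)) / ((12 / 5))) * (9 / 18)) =-12085 / 31488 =-0.38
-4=-4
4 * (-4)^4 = 1024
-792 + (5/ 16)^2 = -202727/ 256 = -791.90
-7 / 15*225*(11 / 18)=-385 / 6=-64.17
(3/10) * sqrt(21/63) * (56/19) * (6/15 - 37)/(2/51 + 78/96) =-4181184 * sqrt(3)/330125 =-21.94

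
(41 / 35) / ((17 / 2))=82 / 595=0.14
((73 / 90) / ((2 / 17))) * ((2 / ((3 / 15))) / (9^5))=0.00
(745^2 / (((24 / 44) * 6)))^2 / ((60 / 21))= 52184135955875 / 5184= 10066384250.75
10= 10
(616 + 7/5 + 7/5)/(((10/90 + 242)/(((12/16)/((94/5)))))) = 41769/409652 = 0.10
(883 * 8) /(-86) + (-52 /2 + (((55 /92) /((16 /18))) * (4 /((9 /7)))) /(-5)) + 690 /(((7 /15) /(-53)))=-4346139977 /55384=-78472.84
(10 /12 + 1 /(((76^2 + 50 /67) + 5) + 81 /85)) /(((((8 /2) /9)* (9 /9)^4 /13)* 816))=1070527445 /35830529536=0.03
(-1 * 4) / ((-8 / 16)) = 8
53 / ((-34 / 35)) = -54.56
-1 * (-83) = 83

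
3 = 3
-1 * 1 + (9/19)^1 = -10/19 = -0.53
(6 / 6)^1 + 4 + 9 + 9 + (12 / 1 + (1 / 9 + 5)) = 361 / 9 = 40.11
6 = 6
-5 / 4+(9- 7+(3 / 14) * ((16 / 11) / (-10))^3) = 3490803 / 4658500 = 0.75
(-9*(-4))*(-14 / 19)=-504 / 19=-26.53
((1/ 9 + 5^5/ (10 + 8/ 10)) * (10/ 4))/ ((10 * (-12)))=-15631/ 2592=-6.03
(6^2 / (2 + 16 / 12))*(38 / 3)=684 / 5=136.80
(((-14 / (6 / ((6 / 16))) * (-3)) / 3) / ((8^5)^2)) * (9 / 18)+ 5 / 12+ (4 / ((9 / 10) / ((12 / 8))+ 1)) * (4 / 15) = 55834574869 / 51539607552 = 1.08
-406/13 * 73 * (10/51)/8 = -74095/1326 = -55.88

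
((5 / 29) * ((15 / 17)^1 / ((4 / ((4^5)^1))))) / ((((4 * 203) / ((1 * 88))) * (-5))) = -84480 / 100079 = -0.84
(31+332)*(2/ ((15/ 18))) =4356/ 5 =871.20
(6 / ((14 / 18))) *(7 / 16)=27 / 8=3.38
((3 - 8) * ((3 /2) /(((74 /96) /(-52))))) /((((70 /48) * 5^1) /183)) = 16443648 /1295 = 12697.80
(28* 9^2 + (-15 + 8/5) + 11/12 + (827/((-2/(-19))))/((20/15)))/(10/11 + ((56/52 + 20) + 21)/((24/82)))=139817821/2482570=56.32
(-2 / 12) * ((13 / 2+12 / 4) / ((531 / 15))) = -0.04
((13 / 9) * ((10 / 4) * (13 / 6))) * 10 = 4225 / 54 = 78.24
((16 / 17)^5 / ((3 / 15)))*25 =131072000 / 1419857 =92.31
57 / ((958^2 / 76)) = 1083 / 229441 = 0.00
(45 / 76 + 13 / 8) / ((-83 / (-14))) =2359 / 6308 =0.37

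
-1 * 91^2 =-8281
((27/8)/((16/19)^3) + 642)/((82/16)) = 21222249/167936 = 126.37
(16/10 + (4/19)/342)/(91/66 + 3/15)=572044/564243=1.01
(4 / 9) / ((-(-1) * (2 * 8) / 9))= 1 / 4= 0.25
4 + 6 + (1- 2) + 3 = 12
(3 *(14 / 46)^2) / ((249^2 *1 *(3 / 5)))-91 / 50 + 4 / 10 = -2328683309 / 1639926450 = -1.42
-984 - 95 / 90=-17731 / 18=-985.06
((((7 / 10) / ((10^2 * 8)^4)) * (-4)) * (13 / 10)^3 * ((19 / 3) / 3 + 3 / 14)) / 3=-643721 / 55296000000000000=-0.00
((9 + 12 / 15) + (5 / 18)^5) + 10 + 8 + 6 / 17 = 28.15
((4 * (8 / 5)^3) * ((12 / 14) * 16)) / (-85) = -196608 / 74375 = -2.64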